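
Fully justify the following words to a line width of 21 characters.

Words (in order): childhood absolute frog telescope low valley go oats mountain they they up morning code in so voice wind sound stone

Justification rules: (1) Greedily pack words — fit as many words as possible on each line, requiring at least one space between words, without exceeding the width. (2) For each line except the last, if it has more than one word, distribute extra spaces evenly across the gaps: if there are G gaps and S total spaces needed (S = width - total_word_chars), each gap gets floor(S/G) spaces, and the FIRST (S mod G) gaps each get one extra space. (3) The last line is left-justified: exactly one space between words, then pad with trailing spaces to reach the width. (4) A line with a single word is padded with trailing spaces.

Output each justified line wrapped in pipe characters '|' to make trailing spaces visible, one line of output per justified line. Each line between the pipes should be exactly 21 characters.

Answer: |childhood    absolute|
|frog   telescope  low|
|valley     go    oats|
|mountain they they up|
|morning  code  in  so|
|voice    wind   sound|
|stone                |

Derivation:
Line 1: ['childhood', 'absolute'] (min_width=18, slack=3)
Line 2: ['frog', 'telescope', 'low'] (min_width=18, slack=3)
Line 3: ['valley', 'go', 'oats'] (min_width=14, slack=7)
Line 4: ['mountain', 'they', 'they', 'up'] (min_width=21, slack=0)
Line 5: ['morning', 'code', 'in', 'so'] (min_width=18, slack=3)
Line 6: ['voice', 'wind', 'sound'] (min_width=16, slack=5)
Line 7: ['stone'] (min_width=5, slack=16)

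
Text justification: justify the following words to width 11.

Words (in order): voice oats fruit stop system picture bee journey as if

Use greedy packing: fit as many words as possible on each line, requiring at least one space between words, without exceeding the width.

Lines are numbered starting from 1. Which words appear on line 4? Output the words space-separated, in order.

Line 1: ['voice', 'oats'] (min_width=10, slack=1)
Line 2: ['fruit', 'stop'] (min_width=10, slack=1)
Line 3: ['system'] (min_width=6, slack=5)
Line 4: ['picture', 'bee'] (min_width=11, slack=0)
Line 5: ['journey', 'as'] (min_width=10, slack=1)
Line 6: ['if'] (min_width=2, slack=9)

Answer: picture bee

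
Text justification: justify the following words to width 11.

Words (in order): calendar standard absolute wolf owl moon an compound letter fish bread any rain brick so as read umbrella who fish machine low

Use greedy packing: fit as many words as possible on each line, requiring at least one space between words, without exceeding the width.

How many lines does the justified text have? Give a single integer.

Answer: 13

Derivation:
Line 1: ['calendar'] (min_width=8, slack=3)
Line 2: ['standard'] (min_width=8, slack=3)
Line 3: ['absolute'] (min_width=8, slack=3)
Line 4: ['wolf', 'owl'] (min_width=8, slack=3)
Line 5: ['moon', 'an'] (min_width=7, slack=4)
Line 6: ['compound'] (min_width=8, slack=3)
Line 7: ['letter', 'fish'] (min_width=11, slack=0)
Line 8: ['bread', 'any'] (min_width=9, slack=2)
Line 9: ['rain', 'brick'] (min_width=10, slack=1)
Line 10: ['so', 'as', 'read'] (min_width=10, slack=1)
Line 11: ['umbrella'] (min_width=8, slack=3)
Line 12: ['who', 'fish'] (min_width=8, slack=3)
Line 13: ['machine', 'low'] (min_width=11, slack=0)
Total lines: 13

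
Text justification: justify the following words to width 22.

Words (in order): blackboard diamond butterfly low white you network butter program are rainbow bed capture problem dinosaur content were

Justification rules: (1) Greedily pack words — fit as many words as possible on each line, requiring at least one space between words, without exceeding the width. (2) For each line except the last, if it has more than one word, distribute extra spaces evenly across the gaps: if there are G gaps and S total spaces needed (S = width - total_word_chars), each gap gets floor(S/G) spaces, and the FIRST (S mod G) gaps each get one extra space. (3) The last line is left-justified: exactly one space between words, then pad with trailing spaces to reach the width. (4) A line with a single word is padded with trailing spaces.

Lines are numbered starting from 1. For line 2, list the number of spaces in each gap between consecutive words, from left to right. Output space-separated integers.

Line 1: ['blackboard', 'diamond'] (min_width=18, slack=4)
Line 2: ['butterfly', 'low', 'white'] (min_width=19, slack=3)
Line 3: ['you', 'network', 'butter'] (min_width=18, slack=4)
Line 4: ['program', 'are', 'rainbow'] (min_width=19, slack=3)
Line 5: ['bed', 'capture', 'problem'] (min_width=19, slack=3)
Line 6: ['dinosaur', 'content', 'were'] (min_width=21, slack=1)

Answer: 3 2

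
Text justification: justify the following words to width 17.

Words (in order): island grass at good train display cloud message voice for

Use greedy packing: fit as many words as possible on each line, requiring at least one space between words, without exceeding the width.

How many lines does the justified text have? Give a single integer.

Line 1: ['island', 'grass', 'at'] (min_width=15, slack=2)
Line 2: ['good', 'train'] (min_width=10, slack=7)
Line 3: ['display', 'cloud'] (min_width=13, slack=4)
Line 4: ['message', 'voice', 'for'] (min_width=17, slack=0)
Total lines: 4

Answer: 4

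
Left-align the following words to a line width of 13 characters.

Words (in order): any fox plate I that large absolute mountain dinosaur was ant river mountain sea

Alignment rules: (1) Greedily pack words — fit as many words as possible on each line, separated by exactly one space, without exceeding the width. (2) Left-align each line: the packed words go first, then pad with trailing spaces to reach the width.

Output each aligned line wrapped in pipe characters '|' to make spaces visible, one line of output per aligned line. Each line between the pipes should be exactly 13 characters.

Line 1: ['any', 'fox', 'plate'] (min_width=13, slack=0)
Line 2: ['I', 'that', 'large'] (min_width=12, slack=1)
Line 3: ['absolute'] (min_width=8, slack=5)
Line 4: ['mountain'] (min_width=8, slack=5)
Line 5: ['dinosaur', 'was'] (min_width=12, slack=1)
Line 6: ['ant', 'river'] (min_width=9, slack=4)
Line 7: ['mountain', 'sea'] (min_width=12, slack=1)

Answer: |any fox plate|
|I that large |
|absolute     |
|mountain     |
|dinosaur was |
|ant river    |
|mountain sea |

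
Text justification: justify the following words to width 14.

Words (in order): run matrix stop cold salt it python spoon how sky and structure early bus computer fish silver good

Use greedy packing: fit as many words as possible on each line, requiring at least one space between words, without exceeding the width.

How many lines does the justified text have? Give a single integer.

Answer: 8

Derivation:
Line 1: ['run', 'matrix'] (min_width=10, slack=4)
Line 2: ['stop', 'cold', 'salt'] (min_width=14, slack=0)
Line 3: ['it', 'python'] (min_width=9, slack=5)
Line 4: ['spoon', 'how', 'sky'] (min_width=13, slack=1)
Line 5: ['and', 'structure'] (min_width=13, slack=1)
Line 6: ['early', 'bus'] (min_width=9, slack=5)
Line 7: ['computer', 'fish'] (min_width=13, slack=1)
Line 8: ['silver', 'good'] (min_width=11, slack=3)
Total lines: 8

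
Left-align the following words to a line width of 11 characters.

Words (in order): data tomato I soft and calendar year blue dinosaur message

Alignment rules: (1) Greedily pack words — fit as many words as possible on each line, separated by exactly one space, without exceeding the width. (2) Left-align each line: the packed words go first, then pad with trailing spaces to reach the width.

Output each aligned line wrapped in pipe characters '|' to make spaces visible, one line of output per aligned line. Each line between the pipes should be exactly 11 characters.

Answer: |data tomato|
|I soft and |
|calendar   |
|year blue  |
|dinosaur   |
|message    |

Derivation:
Line 1: ['data', 'tomato'] (min_width=11, slack=0)
Line 2: ['I', 'soft', 'and'] (min_width=10, slack=1)
Line 3: ['calendar'] (min_width=8, slack=3)
Line 4: ['year', 'blue'] (min_width=9, slack=2)
Line 5: ['dinosaur'] (min_width=8, slack=3)
Line 6: ['message'] (min_width=7, slack=4)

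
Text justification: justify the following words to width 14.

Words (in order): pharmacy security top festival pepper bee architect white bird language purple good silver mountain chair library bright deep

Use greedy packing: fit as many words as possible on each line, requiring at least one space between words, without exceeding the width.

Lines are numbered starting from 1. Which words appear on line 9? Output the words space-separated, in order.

Answer: silver

Derivation:
Line 1: ['pharmacy'] (min_width=8, slack=6)
Line 2: ['security', 'top'] (min_width=12, slack=2)
Line 3: ['festival'] (min_width=8, slack=6)
Line 4: ['pepper', 'bee'] (min_width=10, slack=4)
Line 5: ['architect'] (min_width=9, slack=5)
Line 6: ['white', 'bird'] (min_width=10, slack=4)
Line 7: ['language'] (min_width=8, slack=6)
Line 8: ['purple', 'good'] (min_width=11, slack=3)
Line 9: ['silver'] (min_width=6, slack=8)
Line 10: ['mountain', 'chair'] (min_width=14, slack=0)
Line 11: ['library', 'bright'] (min_width=14, slack=0)
Line 12: ['deep'] (min_width=4, slack=10)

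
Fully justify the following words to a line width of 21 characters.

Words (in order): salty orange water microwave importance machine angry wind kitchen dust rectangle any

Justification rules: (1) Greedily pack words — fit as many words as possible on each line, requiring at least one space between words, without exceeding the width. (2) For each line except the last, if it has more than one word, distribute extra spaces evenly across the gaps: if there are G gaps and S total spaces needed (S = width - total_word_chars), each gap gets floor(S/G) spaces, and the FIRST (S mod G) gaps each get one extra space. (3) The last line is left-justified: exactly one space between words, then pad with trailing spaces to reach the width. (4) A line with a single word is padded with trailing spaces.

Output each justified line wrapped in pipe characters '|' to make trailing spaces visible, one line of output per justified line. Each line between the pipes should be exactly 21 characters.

Line 1: ['salty', 'orange', 'water'] (min_width=18, slack=3)
Line 2: ['microwave', 'importance'] (min_width=20, slack=1)
Line 3: ['machine', 'angry', 'wind'] (min_width=18, slack=3)
Line 4: ['kitchen', 'dust'] (min_width=12, slack=9)
Line 5: ['rectangle', 'any'] (min_width=13, slack=8)

Answer: |salty   orange  water|
|microwave  importance|
|machine   angry  wind|
|kitchen          dust|
|rectangle any        |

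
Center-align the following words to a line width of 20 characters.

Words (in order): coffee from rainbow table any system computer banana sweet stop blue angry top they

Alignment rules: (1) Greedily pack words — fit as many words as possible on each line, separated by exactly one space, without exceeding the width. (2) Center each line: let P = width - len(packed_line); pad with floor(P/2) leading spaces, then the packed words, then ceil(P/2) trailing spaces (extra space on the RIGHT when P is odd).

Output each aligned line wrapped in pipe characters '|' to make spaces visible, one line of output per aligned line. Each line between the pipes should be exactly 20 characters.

Line 1: ['coffee', 'from', 'rainbow'] (min_width=19, slack=1)
Line 2: ['table', 'any', 'system'] (min_width=16, slack=4)
Line 3: ['computer', 'banana'] (min_width=15, slack=5)
Line 4: ['sweet', 'stop', 'blue'] (min_width=15, slack=5)
Line 5: ['angry', 'top', 'they'] (min_width=14, slack=6)

Answer: |coffee from rainbow |
|  table any system  |
|  computer banana   |
|  sweet stop blue   |
|   angry top they   |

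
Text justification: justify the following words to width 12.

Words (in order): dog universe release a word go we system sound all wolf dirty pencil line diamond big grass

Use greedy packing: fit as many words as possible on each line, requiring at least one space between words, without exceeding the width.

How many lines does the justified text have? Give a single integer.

Answer: 8

Derivation:
Line 1: ['dog', 'universe'] (min_width=12, slack=0)
Line 2: ['release', 'a'] (min_width=9, slack=3)
Line 3: ['word', 'go', 'we'] (min_width=10, slack=2)
Line 4: ['system', 'sound'] (min_width=12, slack=0)
Line 5: ['all', 'wolf'] (min_width=8, slack=4)
Line 6: ['dirty', 'pencil'] (min_width=12, slack=0)
Line 7: ['line', 'diamond'] (min_width=12, slack=0)
Line 8: ['big', 'grass'] (min_width=9, slack=3)
Total lines: 8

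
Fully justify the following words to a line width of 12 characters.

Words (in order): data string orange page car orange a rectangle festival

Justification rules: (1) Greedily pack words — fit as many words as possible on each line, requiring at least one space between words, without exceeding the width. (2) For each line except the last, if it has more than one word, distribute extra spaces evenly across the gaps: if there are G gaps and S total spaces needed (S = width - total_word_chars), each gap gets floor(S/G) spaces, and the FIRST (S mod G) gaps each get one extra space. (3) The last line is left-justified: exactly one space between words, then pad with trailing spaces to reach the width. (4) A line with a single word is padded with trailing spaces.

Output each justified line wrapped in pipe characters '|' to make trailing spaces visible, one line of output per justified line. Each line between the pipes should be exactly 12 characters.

Answer: |data  string|
|orange  page|
|car orange a|
|rectangle   |
|festival    |

Derivation:
Line 1: ['data', 'string'] (min_width=11, slack=1)
Line 2: ['orange', 'page'] (min_width=11, slack=1)
Line 3: ['car', 'orange', 'a'] (min_width=12, slack=0)
Line 4: ['rectangle'] (min_width=9, slack=3)
Line 5: ['festival'] (min_width=8, slack=4)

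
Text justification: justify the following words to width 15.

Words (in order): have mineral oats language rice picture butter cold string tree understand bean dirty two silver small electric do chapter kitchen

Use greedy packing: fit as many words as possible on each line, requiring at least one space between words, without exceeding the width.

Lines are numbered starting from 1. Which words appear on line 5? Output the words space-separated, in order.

Answer: string tree

Derivation:
Line 1: ['have', 'mineral'] (min_width=12, slack=3)
Line 2: ['oats', 'language'] (min_width=13, slack=2)
Line 3: ['rice', 'picture'] (min_width=12, slack=3)
Line 4: ['butter', 'cold'] (min_width=11, slack=4)
Line 5: ['string', 'tree'] (min_width=11, slack=4)
Line 6: ['understand', 'bean'] (min_width=15, slack=0)
Line 7: ['dirty', 'two'] (min_width=9, slack=6)
Line 8: ['silver', 'small'] (min_width=12, slack=3)
Line 9: ['electric', 'do'] (min_width=11, slack=4)
Line 10: ['chapter', 'kitchen'] (min_width=15, slack=0)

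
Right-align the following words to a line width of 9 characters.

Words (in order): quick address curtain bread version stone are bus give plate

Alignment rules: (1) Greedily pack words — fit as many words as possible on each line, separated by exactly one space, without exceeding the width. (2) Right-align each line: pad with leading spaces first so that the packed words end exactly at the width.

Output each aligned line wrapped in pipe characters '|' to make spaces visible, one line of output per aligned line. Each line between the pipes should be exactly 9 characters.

Answer: |    quick|
|  address|
|  curtain|
|    bread|
|  version|
|stone are|
| bus give|
|    plate|

Derivation:
Line 1: ['quick'] (min_width=5, slack=4)
Line 2: ['address'] (min_width=7, slack=2)
Line 3: ['curtain'] (min_width=7, slack=2)
Line 4: ['bread'] (min_width=5, slack=4)
Line 5: ['version'] (min_width=7, slack=2)
Line 6: ['stone', 'are'] (min_width=9, slack=0)
Line 7: ['bus', 'give'] (min_width=8, slack=1)
Line 8: ['plate'] (min_width=5, slack=4)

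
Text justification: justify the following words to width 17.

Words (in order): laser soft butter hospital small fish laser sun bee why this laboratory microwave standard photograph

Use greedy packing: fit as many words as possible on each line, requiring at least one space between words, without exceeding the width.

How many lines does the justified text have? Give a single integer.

Answer: 8

Derivation:
Line 1: ['laser', 'soft', 'butter'] (min_width=17, slack=0)
Line 2: ['hospital', 'small'] (min_width=14, slack=3)
Line 3: ['fish', 'laser', 'sun'] (min_width=14, slack=3)
Line 4: ['bee', 'why', 'this'] (min_width=12, slack=5)
Line 5: ['laboratory'] (min_width=10, slack=7)
Line 6: ['microwave'] (min_width=9, slack=8)
Line 7: ['standard'] (min_width=8, slack=9)
Line 8: ['photograph'] (min_width=10, slack=7)
Total lines: 8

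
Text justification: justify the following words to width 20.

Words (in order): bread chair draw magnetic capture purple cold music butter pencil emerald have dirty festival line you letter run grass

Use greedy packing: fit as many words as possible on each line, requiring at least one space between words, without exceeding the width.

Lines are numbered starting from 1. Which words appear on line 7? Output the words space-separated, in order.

Answer: letter run grass

Derivation:
Line 1: ['bread', 'chair', 'draw'] (min_width=16, slack=4)
Line 2: ['magnetic', 'capture'] (min_width=16, slack=4)
Line 3: ['purple', 'cold', 'music'] (min_width=17, slack=3)
Line 4: ['butter', 'pencil'] (min_width=13, slack=7)
Line 5: ['emerald', 'have', 'dirty'] (min_width=18, slack=2)
Line 6: ['festival', 'line', 'you'] (min_width=17, slack=3)
Line 7: ['letter', 'run', 'grass'] (min_width=16, slack=4)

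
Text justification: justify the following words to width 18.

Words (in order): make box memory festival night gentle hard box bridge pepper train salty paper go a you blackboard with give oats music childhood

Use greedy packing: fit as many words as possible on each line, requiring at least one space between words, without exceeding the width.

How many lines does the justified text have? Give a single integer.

Line 1: ['make', 'box', 'memory'] (min_width=15, slack=3)
Line 2: ['festival', 'night'] (min_width=14, slack=4)
Line 3: ['gentle', 'hard', 'box'] (min_width=15, slack=3)
Line 4: ['bridge', 'pepper'] (min_width=13, slack=5)
Line 5: ['train', 'salty', 'paper'] (min_width=17, slack=1)
Line 6: ['go', 'a', 'you'] (min_width=8, slack=10)
Line 7: ['blackboard', 'with'] (min_width=15, slack=3)
Line 8: ['give', 'oats', 'music'] (min_width=15, slack=3)
Line 9: ['childhood'] (min_width=9, slack=9)
Total lines: 9

Answer: 9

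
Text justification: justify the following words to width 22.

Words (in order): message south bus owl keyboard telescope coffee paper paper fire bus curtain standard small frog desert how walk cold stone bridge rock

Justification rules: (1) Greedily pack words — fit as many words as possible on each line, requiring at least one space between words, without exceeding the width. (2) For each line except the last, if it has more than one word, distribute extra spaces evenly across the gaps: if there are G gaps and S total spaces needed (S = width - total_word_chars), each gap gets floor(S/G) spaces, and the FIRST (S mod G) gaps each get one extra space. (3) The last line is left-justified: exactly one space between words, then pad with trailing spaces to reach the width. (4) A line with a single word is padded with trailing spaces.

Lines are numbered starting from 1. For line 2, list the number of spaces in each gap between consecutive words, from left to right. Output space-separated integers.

Line 1: ['message', 'south', 'bus', 'owl'] (min_width=21, slack=1)
Line 2: ['keyboard', 'telescope'] (min_width=18, slack=4)
Line 3: ['coffee', 'paper', 'paper'] (min_width=18, slack=4)
Line 4: ['fire', 'bus', 'curtain'] (min_width=16, slack=6)
Line 5: ['standard', 'small', 'frog'] (min_width=19, slack=3)
Line 6: ['desert', 'how', 'walk', 'cold'] (min_width=20, slack=2)
Line 7: ['stone', 'bridge', 'rock'] (min_width=17, slack=5)

Answer: 5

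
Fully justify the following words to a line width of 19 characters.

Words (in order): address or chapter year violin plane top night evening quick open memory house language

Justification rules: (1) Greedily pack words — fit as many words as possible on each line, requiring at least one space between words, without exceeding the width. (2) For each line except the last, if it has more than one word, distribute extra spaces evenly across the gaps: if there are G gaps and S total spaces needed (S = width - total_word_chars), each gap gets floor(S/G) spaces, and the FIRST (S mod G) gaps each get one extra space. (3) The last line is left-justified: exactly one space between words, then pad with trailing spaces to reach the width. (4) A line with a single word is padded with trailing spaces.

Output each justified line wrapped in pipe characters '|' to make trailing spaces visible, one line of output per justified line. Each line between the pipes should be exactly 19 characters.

Line 1: ['address', 'or', 'chapter'] (min_width=18, slack=1)
Line 2: ['year', 'violin', 'plane'] (min_width=17, slack=2)
Line 3: ['top', 'night', 'evening'] (min_width=17, slack=2)
Line 4: ['quick', 'open', 'memory'] (min_width=17, slack=2)
Line 5: ['house', 'language'] (min_width=14, slack=5)

Answer: |address  or chapter|
|year  violin  plane|
|top  night  evening|
|quick  open  memory|
|house language     |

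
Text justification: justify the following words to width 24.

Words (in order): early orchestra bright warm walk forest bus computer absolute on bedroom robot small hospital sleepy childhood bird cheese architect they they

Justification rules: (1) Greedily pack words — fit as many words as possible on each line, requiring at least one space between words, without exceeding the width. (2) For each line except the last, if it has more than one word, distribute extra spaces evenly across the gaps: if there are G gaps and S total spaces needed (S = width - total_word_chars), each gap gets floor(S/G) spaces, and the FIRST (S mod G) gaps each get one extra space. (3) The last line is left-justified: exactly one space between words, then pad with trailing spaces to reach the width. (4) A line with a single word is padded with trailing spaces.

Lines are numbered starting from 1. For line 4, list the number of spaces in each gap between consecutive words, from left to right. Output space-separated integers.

Line 1: ['early', 'orchestra', 'bright'] (min_width=22, slack=2)
Line 2: ['warm', 'walk', 'forest', 'bus'] (min_width=20, slack=4)
Line 3: ['computer', 'absolute', 'on'] (min_width=20, slack=4)
Line 4: ['bedroom', 'robot', 'small'] (min_width=19, slack=5)
Line 5: ['hospital', 'sleepy'] (min_width=15, slack=9)
Line 6: ['childhood', 'bird', 'cheese'] (min_width=21, slack=3)
Line 7: ['architect', 'they', 'they'] (min_width=19, slack=5)

Answer: 4 3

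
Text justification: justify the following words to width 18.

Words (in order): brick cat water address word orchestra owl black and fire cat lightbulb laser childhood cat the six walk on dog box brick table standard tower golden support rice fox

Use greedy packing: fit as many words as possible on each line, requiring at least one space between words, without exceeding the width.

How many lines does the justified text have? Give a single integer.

Answer: 11

Derivation:
Line 1: ['brick', 'cat', 'water'] (min_width=15, slack=3)
Line 2: ['address', 'word'] (min_width=12, slack=6)
Line 3: ['orchestra', 'owl'] (min_width=13, slack=5)
Line 4: ['black', 'and', 'fire', 'cat'] (min_width=18, slack=0)
Line 5: ['lightbulb', 'laser'] (min_width=15, slack=3)
Line 6: ['childhood', 'cat', 'the'] (min_width=17, slack=1)
Line 7: ['six', 'walk', 'on', 'dog'] (min_width=15, slack=3)
Line 8: ['box', 'brick', 'table'] (min_width=15, slack=3)
Line 9: ['standard', 'tower'] (min_width=14, slack=4)
Line 10: ['golden', 'support'] (min_width=14, slack=4)
Line 11: ['rice', 'fox'] (min_width=8, slack=10)
Total lines: 11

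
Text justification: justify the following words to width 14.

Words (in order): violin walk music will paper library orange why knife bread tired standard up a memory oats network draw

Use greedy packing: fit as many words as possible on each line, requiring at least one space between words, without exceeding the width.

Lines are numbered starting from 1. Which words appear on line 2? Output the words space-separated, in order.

Answer: music will

Derivation:
Line 1: ['violin', 'walk'] (min_width=11, slack=3)
Line 2: ['music', 'will'] (min_width=10, slack=4)
Line 3: ['paper', 'library'] (min_width=13, slack=1)
Line 4: ['orange', 'why'] (min_width=10, slack=4)
Line 5: ['knife', 'bread'] (min_width=11, slack=3)
Line 6: ['tired', 'standard'] (min_width=14, slack=0)
Line 7: ['up', 'a', 'memory'] (min_width=11, slack=3)
Line 8: ['oats', 'network'] (min_width=12, slack=2)
Line 9: ['draw'] (min_width=4, slack=10)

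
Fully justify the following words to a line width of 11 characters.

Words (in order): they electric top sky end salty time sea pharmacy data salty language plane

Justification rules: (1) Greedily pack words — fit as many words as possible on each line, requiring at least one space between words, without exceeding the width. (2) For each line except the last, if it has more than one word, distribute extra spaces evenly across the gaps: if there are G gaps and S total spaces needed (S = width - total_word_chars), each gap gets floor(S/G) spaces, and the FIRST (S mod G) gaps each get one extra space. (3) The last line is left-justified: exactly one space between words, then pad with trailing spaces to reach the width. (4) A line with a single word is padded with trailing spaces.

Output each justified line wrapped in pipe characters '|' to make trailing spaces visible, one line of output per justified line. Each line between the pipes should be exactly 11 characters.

Answer: |they       |
|electric   |
|top sky end|
|salty  time|
|sea        |
|pharmacy   |
|data  salty|
|language   |
|plane      |

Derivation:
Line 1: ['they'] (min_width=4, slack=7)
Line 2: ['electric'] (min_width=8, slack=3)
Line 3: ['top', 'sky', 'end'] (min_width=11, slack=0)
Line 4: ['salty', 'time'] (min_width=10, slack=1)
Line 5: ['sea'] (min_width=3, slack=8)
Line 6: ['pharmacy'] (min_width=8, slack=3)
Line 7: ['data', 'salty'] (min_width=10, slack=1)
Line 8: ['language'] (min_width=8, slack=3)
Line 9: ['plane'] (min_width=5, slack=6)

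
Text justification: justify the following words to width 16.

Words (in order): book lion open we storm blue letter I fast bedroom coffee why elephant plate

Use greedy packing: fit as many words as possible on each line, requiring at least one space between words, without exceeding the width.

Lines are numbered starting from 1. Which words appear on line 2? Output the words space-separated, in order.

Line 1: ['book', 'lion', 'open'] (min_width=14, slack=2)
Line 2: ['we', 'storm', 'blue'] (min_width=13, slack=3)
Line 3: ['letter', 'I', 'fast'] (min_width=13, slack=3)
Line 4: ['bedroom', 'coffee'] (min_width=14, slack=2)
Line 5: ['why', 'elephant'] (min_width=12, slack=4)
Line 6: ['plate'] (min_width=5, slack=11)

Answer: we storm blue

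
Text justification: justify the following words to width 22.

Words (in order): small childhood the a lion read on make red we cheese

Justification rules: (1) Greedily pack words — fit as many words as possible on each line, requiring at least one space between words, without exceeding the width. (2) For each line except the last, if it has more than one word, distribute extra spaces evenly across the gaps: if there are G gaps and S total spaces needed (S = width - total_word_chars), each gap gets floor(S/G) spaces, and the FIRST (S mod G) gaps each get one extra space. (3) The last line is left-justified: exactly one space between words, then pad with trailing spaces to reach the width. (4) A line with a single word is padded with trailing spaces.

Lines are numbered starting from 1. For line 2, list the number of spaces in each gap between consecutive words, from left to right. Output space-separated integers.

Answer: 2 1 1 1

Derivation:
Line 1: ['small', 'childhood', 'the', 'a'] (min_width=21, slack=1)
Line 2: ['lion', 'read', 'on', 'make', 'red'] (min_width=21, slack=1)
Line 3: ['we', 'cheese'] (min_width=9, slack=13)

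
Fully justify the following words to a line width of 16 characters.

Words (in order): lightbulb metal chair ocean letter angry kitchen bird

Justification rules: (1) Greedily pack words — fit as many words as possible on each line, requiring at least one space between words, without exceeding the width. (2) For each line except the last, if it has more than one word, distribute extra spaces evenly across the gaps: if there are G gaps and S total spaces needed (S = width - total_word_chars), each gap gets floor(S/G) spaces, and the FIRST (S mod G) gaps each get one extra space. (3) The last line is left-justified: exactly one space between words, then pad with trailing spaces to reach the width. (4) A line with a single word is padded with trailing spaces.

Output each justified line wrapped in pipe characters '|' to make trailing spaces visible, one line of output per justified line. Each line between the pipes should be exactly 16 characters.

Answer: |lightbulb  metal|
|chair      ocean|
|letter     angry|
|kitchen bird    |

Derivation:
Line 1: ['lightbulb', 'metal'] (min_width=15, slack=1)
Line 2: ['chair', 'ocean'] (min_width=11, slack=5)
Line 3: ['letter', 'angry'] (min_width=12, slack=4)
Line 4: ['kitchen', 'bird'] (min_width=12, slack=4)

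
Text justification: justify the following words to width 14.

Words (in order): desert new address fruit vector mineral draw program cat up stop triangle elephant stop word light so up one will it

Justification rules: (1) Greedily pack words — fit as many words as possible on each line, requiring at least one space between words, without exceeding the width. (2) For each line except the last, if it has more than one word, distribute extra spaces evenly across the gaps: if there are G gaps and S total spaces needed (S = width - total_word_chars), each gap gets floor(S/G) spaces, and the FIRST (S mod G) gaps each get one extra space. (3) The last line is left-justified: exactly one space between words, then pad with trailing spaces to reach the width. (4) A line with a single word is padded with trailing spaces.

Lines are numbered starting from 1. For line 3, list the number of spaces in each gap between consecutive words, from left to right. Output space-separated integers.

Answer: 1

Derivation:
Line 1: ['desert', 'new'] (min_width=10, slack=4)
Line 2: ['address', 'fruit'] (min_width=13, slack=1)
Line 3: ['vector', 'mineral'] (min_width=14, slack=0)
Line 4: ['draw', 'program'] (min_width=12, slack=2)
Line 5: ['cat', 'up', 'stop'] (min_width=11, slack=3)
Line 6: ['triangle'] (min_width=8, slack=6)
Line 7: ['elephant', 'stop'] (min_width=13, slack=1)
Line 8: ['word', 'light', 'so'] (min_width=13, slack=1)
Line 9: ['up', 'one', 'will', 'it'] (min_width=14, slack=0)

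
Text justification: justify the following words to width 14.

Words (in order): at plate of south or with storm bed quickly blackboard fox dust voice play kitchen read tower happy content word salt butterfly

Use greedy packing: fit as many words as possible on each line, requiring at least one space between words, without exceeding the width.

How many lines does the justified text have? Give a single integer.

Answer: 11

Derivation:
Line 1: ['at', 'plate', 'of'] (min_width=11, slack=3)
Line 2: ['south', 'or', 'with'] (min_width=13, slack=1)
Line 3: ['storm', 'bed'] (min_width=9, slack=5)
Line 4: ['quickly'] (min_width=7, slack=7)
Line 5: ['blackboard', 'fox'] (min_width=14, slack=0)
Line 6: ['dust', 'voice'] (min_width=10, slack=4)
Line 7: ['play', 'kitchen'] (min_width=12, slack=2)
Line 8: ['read', 'tower'] (min_width=10, slack=4)
Line 9: ['happy', 'content'] (min_width=13, slack=1)
Line 10: ['word', 'salt'] (min_width=9, slack=5)
Line 11: ['butterfly'] (min_width=9, slack=5)
Total lines: 11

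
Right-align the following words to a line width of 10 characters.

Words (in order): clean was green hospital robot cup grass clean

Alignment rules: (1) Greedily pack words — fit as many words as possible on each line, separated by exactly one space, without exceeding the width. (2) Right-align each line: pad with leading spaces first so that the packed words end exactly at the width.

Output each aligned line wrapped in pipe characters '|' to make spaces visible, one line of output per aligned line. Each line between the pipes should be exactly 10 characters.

Line 1: ['clean', 'was'] (min_width=9, slack=1)
Line 2: ['green'] (min_width=5, slack=5)
Line 3: ['hospital'] (min_width=8, slack=2)
Line 4: ['robot', 'cup'] (min_width=9, slack=1)
Line 5: ['grass'] (min_width=5, slack=5)
Line 6: ['clean'] (min_width=5, slack=5)

Answer: | clean was|
|     green|
|  hospital|
| robot cup|
|     grass|
|     clean|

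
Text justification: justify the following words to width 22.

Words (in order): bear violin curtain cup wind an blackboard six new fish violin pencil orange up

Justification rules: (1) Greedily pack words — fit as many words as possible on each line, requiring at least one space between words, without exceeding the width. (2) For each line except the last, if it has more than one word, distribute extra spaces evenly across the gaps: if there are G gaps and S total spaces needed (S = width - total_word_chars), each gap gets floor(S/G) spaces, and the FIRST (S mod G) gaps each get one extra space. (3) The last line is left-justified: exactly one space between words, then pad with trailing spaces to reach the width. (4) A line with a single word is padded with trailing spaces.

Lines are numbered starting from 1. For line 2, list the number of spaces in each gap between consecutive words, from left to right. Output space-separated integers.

Line 1: ['bear', 'violin', 'curtain'] (min_width=19, slack=3)
Line 2: ['cup', 'wind', 'an', 'blackboard'] (min_width=22, slack=0)
Line 3: ['six', 'new', 'fish', 'violin'] (min_width=19, slack=3)
Line 4: ['pencil', 'orange', 'up'] (min_width=16, slack=6)

Answer: 1 1 1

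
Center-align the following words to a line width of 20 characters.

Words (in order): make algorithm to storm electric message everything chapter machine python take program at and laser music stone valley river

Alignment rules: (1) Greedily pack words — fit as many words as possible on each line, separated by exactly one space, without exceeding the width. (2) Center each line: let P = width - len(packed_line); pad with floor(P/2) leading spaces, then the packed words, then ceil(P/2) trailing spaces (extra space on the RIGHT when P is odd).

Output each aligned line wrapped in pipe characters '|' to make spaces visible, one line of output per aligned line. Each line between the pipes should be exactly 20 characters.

Line 1: ['make', 'algorithm', 'to'] (min_width=17, slack=3)
Line 2: ['storm', 'electric'] (min_width=14, slack=6)
Line 3: ['message', 'everything'] (min_width=18, slack=2)
Line 4: ['chapter', 'machine'] (min_width=15, slack=5)
Line 5: ['python', 'take', 'program'] (min_width=19, slack=1)
Line 6: ['at', 'and', 'laser', 'music'] (min_width=18, slack=2)
Line 7: ['stone', 'valley', 'river'] (min_width=18, slack=2)

Answer: | make algorithm to  |
|   storm electric   |
| message everything |
|  chapter machine   |
|python take program |
| at and laser music |
| stone valley river |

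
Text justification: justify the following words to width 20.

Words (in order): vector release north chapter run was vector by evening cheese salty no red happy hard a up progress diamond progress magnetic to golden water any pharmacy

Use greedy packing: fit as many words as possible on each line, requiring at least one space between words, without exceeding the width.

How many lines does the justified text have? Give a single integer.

Answer: 9

Derivation:
Line 1: ['vector', 'release', 'north'] (min_width=20, slack=0)
Line 2: ['chapter', 'run', 'was'] (min_width=15, slack=5)
Line 3: ['vector', 'by', 'evening'] (min_width=17, slack=3)
Line 4: ['cheese', 'salty', 'no', 'red'] (min_width=19, slack=1)
Line 5: ['happy', 'hard', 'a', 'up'] (min_width=15, slack=5)
Line 6: ['progress', 'diamond'] (min_width=16, slack=4)
Line 7: ['progress', 'magnetic', 'to'] (min_width=20, slack=0)
Line 8: ['golden', 'water', 'any'] (min_width=16, slack=4)
Line 9: ['pharmacy'] (min_width=8, slack=12)
Total lines: 9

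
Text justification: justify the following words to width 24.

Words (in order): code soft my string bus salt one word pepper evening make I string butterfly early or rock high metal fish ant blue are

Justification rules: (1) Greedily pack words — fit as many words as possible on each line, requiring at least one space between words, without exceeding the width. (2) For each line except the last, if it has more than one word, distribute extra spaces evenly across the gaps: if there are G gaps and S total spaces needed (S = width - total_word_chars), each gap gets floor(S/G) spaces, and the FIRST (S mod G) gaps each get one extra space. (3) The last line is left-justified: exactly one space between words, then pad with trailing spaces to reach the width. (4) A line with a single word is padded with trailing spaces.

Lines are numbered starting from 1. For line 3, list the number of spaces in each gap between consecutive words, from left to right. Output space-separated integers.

Answer: 2 2 2

Derivation:
Line 1: ['code', 'soft', 'my', 'string', 'bus'] (min_width=23, slack=1)
Line 2: ['salt', 'one', 'word', 'pepper'] (min_width=20, slack=4)
Line 3: ['evening', 'make', 'I', 'string'] (min_width=21, slack=3)
Line 4: ['butterfly', 'early', 'or', 'rock'] (min_width=23, slack=1)
Line 5: ['high', 'metal', 'fish', 'ant', 'blue'] (min_width=24, slack=0)
Line 6: ['are'] (min_width=3, slack=21)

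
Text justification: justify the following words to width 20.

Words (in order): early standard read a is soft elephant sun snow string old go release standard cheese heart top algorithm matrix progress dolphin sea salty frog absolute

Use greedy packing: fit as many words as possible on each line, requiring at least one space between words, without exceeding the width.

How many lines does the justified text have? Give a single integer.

Line 1: ['early', 'standard', 'read'] (min_width=19, slack=1)
Line 2: ['a', 'is', 'soft', 'elephant'] (min_width=18, slack=2)
Line 3: ['sun', 'snow', 'string', 'old'] (min_width=19, slack=1)
Line 4: ['go', 'release', 'standard'] (min_width=19, slack=1)
Line 5: ['cheese', 'heart', 'top'] (min_width=16, slack=4)
Line 6: ['algorithm', 'matrix'] (min_width=16, slack=4)
Line 7: ['progress', 'dolphin', 'sea'] (min_width=20, slack=0)
Line 8: ['salty', 'frog', 'absolute'] (min_width=19, slack=1)
Total lines: 8

Answer: 8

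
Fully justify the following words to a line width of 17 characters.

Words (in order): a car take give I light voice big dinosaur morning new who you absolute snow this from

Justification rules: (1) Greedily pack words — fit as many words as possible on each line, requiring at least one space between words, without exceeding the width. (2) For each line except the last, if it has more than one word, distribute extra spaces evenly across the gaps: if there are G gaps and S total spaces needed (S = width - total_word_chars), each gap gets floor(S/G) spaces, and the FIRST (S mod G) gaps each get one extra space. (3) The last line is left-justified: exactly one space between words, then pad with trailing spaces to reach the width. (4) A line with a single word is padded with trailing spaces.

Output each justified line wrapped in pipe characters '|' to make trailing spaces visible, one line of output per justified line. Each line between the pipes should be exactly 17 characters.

Line 1: ['a', 'car', 'take', 'give', 'I'] (min_width=17, slack=0)
Line 2: ['light', 'voice', 'big'] (min_width=15, slack=2)
Line 3: ['dinosaur', 'morning'] (min_width=16, slack=1)
Line 4: ['new', 'who', 'you'] (min_width=11, slack=6)
Line 5: ['absolute', 'snow'] (min_width=13, slack=4)
Line 6: ['this', 'from'] (min_width=9, slack=8)

Answer: |a car take give I|
|light  voice  big|
|dinosaur  morning|
|new    who    you|
|absolute     snow|
|this from        |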